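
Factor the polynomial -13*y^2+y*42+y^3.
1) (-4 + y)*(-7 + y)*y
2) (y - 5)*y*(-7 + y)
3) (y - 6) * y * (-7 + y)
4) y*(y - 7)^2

We need to factor -13*y^2+y*42+y^3.
The factored form is (y - 6) * y * (-7 + y).
3) (y - 6) * y * (-7 + y)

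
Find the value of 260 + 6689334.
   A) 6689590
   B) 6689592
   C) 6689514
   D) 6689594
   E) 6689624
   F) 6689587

260 + 6689334 = 6689594
D) 6689594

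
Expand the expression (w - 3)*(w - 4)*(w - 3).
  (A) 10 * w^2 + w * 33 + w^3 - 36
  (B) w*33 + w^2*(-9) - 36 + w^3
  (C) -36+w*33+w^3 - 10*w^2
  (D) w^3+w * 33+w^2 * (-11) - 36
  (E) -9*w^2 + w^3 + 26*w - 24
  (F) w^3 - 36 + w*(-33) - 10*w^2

Expanding (w - 3)*(w - 4)*(w - 3):
= -36+w*33+w^3 - 10*w^2
C) -36+w*33+w^3 - 10*w^2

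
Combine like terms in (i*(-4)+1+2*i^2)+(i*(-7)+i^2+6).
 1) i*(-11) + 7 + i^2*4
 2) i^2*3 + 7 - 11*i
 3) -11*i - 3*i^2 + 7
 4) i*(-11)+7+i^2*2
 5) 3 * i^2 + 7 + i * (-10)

Adding the polynomials and combining like terms:
(i*(-4) + 1 + 2*i^2) + (i*(-7) + i^2 + 6)
= i^2*3 + 7 - 11*i
2) i^2*3 + 7 - 11*i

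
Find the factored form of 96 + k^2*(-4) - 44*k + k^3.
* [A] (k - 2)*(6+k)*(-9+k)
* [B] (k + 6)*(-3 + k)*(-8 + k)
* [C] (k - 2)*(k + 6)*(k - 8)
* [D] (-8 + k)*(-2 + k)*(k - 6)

We need to factor 96 + k^2*(-4) - 44*k + k^3.
The factored form is (k - 2)*(k + 6)*(k - 8).
C) (k - 2)*(k + 6)*(k - 8)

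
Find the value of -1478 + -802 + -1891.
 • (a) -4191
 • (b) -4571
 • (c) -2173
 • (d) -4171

First: -1478 + -802 = -2280
Then: -2280 + -1891 = -4171
d) -4171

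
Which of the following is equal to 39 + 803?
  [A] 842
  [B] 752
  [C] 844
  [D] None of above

39 + 803 = 842
A) 842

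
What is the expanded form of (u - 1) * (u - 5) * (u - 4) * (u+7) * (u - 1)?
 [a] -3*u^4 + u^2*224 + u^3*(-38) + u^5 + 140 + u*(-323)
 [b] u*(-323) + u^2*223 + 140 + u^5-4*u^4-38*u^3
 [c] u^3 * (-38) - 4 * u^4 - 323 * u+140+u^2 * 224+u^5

Expanding (u - 1) * (u - 5) * (u - 4) * (u+7) * (u - 1):
= u^3 * (-38) - 4 * u^4 - 323 * u+140+u^2 * 224+u^5
c) u^3 * (-38) - 4 * u^4 - 323 * u+140+u^2 * 224+u^5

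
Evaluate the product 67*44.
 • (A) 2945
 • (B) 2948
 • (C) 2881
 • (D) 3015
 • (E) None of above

67 * 44 = 2948
B) 2948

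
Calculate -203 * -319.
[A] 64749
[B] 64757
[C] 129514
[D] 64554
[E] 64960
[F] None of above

-203 * -319 = 64757
B) 64757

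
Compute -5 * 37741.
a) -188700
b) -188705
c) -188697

-5 * 37741 = -188705
b) -188705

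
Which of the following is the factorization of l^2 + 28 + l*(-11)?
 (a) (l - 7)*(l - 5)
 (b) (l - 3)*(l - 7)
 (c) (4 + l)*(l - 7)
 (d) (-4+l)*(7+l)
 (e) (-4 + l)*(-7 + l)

We need to factor l^2 + 28 + l*(-11).
The factored form is (-4 + l)*(-7 + l).
e) (-4 + l)*(-7 + l)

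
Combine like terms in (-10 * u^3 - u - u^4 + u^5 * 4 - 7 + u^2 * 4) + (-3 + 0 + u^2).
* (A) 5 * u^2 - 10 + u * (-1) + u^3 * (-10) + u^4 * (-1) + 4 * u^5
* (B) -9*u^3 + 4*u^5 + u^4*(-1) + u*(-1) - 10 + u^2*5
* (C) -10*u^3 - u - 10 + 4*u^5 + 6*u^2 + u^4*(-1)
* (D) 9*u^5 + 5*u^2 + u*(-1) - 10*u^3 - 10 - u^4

Adding the polynomials and combining like terms:
(-10*u^3 - u - u^4 + u^5*4 - 7 + u^2*4) + (-3 + 0 + u^2)
= 5 * u^2 - 10 + u * (-1) + u^3 * (-10) + u^4 * (-1) + 4 * u^5
A) 5 * u^2 - 10 + u * (-1) + u^3 * (-10) + u^4 * (-1) + 4 * u^5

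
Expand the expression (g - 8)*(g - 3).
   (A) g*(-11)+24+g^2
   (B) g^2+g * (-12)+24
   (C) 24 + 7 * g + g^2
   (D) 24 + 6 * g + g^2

Expanding (g - 8)*(g - 3):
= g*(-11)+24+g^2
A) g*(-11)+24+g^2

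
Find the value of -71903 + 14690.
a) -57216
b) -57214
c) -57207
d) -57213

-71903 + 14690 = -57213
d) -57213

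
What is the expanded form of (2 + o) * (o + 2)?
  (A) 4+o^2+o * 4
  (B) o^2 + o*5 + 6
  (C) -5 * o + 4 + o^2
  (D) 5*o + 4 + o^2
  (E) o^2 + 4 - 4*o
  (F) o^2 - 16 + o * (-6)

Expanding (2 + o) * (o + 2):
= 4+o^2+o * 4
A) 4+o^2+o * 4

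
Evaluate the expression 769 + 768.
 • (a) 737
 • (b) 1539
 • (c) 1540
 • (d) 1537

769 + 768 = 1537
d) 1537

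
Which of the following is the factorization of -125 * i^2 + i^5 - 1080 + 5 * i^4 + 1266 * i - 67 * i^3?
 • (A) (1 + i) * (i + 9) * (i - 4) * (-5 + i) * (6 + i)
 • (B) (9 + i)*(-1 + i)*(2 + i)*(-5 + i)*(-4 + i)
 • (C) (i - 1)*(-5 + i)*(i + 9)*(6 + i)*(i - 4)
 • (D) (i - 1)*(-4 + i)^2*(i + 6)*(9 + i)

We need to factor -125 * i^2 + i^5 - 1080 + 5 * i^4 + 1266 * i - 67 * i^3.
The factored form is (i - 1)*(-5 + i)*(i + 9)*(6 + i)*(i - 4).
C) (i - 1)*(-5 + i)*(i + 9)*(6 + i)*(i - 4)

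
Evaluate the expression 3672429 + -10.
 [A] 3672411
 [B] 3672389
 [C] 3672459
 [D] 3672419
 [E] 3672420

3672429 + -10 = 3672419
D) 3672419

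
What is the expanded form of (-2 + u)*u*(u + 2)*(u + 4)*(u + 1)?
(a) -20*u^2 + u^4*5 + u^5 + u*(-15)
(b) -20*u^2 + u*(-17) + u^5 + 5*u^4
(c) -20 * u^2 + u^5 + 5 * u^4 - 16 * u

Expanding (-2 + u)*u*(u + 2)*(u + 4)*(u + 1):
= -20 * u^2 + u^5 + 5 * u^4 - 16 * u
c) -20 * u^2 + u^5 + 5 * u^4 - 16 * u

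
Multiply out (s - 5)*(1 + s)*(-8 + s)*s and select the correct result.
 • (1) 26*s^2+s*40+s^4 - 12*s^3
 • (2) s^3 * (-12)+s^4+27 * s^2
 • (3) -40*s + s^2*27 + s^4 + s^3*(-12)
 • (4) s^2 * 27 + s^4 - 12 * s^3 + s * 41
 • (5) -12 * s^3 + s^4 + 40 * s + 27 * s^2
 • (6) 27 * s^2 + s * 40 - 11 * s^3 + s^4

Expanding (s - 5)*(1 + s)*(-8 + s)*s:
= -12 * s^3 + s^4 + 40 * s + 27 * s^2
5) -12 * s^3 + s^4 + 40 * s + 27 * s^2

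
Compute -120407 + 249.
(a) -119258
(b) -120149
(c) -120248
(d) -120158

-120407 + 249 = -120158
d) -120158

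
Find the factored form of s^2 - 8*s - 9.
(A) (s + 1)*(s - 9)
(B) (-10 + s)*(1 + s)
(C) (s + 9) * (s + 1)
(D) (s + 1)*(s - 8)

We need to factor s^2 - 8*s - 9.
The factored form is (s + 1)*(s - 9).
A) (s + 1)*(s - 9)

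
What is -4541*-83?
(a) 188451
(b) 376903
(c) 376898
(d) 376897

-4541 * -83 = 376903
b) 376903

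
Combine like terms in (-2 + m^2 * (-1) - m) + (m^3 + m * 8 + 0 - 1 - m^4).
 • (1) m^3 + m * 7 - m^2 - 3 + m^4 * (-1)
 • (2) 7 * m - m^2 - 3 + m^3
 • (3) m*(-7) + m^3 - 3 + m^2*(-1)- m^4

Adding the polynomials and combining like terms:
(-2 + m^2*(-1) - m) + (m^3 + m*8 + 0 - 1 - m^4)
= m^3 + m * 7 - m^2 - 3 + m^4 * (-1)
1) m^3 + m * 7 - m^2 - 3 + m^4 * (-1)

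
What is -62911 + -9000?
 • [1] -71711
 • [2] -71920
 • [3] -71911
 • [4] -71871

-62911 + -9000 = -71911
3) -71911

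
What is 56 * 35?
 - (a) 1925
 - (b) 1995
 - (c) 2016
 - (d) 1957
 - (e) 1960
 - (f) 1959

56 * 35 = 1960
e) 1960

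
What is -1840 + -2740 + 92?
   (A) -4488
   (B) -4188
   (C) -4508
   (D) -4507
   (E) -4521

First: -1840 + -2740 = -4580
Then: -4580 + 92 = -4488
A) -4488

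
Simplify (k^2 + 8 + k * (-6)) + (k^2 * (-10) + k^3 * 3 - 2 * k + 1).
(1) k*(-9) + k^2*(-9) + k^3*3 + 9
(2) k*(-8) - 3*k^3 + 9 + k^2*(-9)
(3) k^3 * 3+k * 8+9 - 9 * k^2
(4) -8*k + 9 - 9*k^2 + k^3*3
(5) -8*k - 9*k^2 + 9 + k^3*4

Adding the polynomials and combining like terms:
(k^2 + 8 + k*(-6)) + (k^2*(-10) + k^3*3 - 2*k + 1)
= -8*k + 9 - 9*k^2 + k^3*3
4) -8*k + 9 - 9*k^2 + k^3*3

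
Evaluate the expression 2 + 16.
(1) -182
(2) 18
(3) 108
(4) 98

2 + 16 = 18
2) 18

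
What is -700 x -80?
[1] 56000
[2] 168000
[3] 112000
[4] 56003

-700 * -80 = 56000
1) 56000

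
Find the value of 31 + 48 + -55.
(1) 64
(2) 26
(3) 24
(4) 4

First: 31 + 48 = 79
Then: 79 + -55 = 24
3) 24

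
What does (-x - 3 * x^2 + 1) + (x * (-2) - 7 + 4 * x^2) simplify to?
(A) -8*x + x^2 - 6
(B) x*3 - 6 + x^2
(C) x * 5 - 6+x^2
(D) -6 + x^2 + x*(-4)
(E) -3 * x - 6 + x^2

Adding the polynomials and combining like terms:
(-x - 3*x^2 + 1) + (x*(-2) - 7 + 4*x^2)
= -3 * x - 6 + x^2
E) -3 * x - 6 + x^2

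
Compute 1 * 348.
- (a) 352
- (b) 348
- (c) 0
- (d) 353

1 * 348 = 348
b) 348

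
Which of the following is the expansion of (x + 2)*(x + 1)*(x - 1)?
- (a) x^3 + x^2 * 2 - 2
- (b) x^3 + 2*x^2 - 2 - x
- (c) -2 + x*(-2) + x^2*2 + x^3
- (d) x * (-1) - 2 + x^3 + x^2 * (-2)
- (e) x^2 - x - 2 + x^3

Expanding (x + 2)*(x + 1)*(x - 1):
= x^3 + 2*x^2 - 2 - x
b) x^3 + 2*x^2 - 2 - x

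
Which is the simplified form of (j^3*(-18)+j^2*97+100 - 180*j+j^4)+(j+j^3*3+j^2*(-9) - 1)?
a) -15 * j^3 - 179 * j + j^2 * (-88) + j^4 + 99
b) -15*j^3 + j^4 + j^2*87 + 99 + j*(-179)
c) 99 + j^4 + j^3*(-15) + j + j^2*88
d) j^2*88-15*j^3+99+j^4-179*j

Adding the polynomials and combining like terms:
(j^3*(-18) + j^2*97 + 100 - 180*j + j^4) + (j + j^3*3 + j^2*(-9) - 1)
= j^2*88-15*j^3+99+j^4-179*j
d) j^2*88-15*j^3+99+j^4-179*j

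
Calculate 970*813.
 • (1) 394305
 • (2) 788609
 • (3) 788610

970 * 813 = 788610
3) 788610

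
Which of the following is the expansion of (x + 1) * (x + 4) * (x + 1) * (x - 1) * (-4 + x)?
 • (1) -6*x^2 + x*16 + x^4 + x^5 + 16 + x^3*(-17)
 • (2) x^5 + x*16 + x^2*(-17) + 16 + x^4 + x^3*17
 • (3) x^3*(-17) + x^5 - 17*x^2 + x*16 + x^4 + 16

Expanding (x + 1) * (x + 4) * (x + 1) * (x - 1) * (-4 + x):
= x^3*(-17) + x^5 - 17*x^2 + x*16 + x^4 + 16
3) x^3*(-17) + x^5 - 17*x^2 + x*16 + x^4 + 16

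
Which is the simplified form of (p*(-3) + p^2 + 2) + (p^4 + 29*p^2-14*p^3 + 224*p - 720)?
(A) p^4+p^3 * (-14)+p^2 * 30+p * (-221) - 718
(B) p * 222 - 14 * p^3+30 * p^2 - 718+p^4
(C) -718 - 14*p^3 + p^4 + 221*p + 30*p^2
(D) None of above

Adding the polynomials and combining like terms:
(p*(-3) + p^2 + 2) + (p^4 + 29*p^2 - 14*p^3 + 224*p - 720)
= -718 - 14*p^3 + p^4 + 221*p + 30*p^2
C) -718 - 14*p^3 + p^4 + 221*p + 30*p^2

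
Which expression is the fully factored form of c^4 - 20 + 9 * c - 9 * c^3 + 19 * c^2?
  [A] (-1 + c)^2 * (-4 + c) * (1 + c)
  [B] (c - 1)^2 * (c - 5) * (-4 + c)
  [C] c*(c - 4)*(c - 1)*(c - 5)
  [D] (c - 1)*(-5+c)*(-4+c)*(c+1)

We need to factor c^4 - 20 + 9 * c - 9 * c^3 + 19 * c^2.
The factored form is (c - 1)*(-5+c)*(-4+c)*(c+1).
D) (c - 1)*(-5+c)*(-4+c)*(c+1)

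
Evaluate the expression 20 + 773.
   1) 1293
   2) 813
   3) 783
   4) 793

20 + 773 = 793
4) 793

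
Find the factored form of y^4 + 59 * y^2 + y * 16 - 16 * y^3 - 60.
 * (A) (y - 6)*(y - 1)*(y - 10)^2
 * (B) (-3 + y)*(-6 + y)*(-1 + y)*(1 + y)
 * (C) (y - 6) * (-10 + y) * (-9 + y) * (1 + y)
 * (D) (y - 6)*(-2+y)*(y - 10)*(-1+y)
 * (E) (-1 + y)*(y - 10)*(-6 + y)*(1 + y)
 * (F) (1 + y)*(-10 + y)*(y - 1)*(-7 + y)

We need to factor y^4 + 59 * y^2 + y * 16 - 16 * y^3 - 60.
The factored form is (-1 + y)*(y - 10)*(-6 + y)*(1 + y).
E) (-1 + y)*(y - 10)*(-6 + y)*(1 + y)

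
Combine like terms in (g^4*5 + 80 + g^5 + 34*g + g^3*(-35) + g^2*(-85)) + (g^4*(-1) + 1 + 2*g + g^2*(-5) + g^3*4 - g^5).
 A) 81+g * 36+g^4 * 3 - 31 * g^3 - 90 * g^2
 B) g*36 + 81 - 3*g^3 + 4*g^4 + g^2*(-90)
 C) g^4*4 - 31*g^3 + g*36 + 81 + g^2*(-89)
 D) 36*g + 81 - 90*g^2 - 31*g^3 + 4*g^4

Adding the polynomials and combining like terms:
(g^4*5 + 80 + g^5 + 34*g + g^3*(-35) + g^2*(-85)) + (g^4*(-1) + 1 + 2*g + g^2*(-5) + g^3*4 - g^5)
= 36*g + 81 - 90*g^2 - 31*g^3 + 4*g^4
D) 36*g + 81 - 90*g^2 - 31*g^3 + 4*g^4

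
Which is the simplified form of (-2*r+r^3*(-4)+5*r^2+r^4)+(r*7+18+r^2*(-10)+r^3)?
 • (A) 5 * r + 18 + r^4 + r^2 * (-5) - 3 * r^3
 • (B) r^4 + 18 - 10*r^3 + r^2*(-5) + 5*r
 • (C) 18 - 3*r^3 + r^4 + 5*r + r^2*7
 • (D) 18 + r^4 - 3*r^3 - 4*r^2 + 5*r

Adding the polynomials and combining like terms:
(-2*r + r^3*(-4) + 5*r^2 + r^4) + (r*7 + 18 + r^2*(-10) + r^3)
= 5 * r + 18 + r^4 + r^2 * (-5) - 3 * r^3
A) 5 * r + 18 + r^4 + r^2 * (-5) - 3 * r^3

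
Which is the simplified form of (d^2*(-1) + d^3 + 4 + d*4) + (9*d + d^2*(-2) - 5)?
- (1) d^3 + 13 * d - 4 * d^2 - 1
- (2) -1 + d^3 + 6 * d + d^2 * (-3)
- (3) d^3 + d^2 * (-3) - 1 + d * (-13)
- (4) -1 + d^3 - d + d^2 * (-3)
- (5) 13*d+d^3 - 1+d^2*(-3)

Adding the polynomials and combining like terms:
(d^2*(-1) + d^3 + 4 + d*4) + (9*d + d^2*(-2) - 5)
= 13*d+d^3 - 1+d^2*(-3)
5) 13*d+d^3 - 1+d^2*(-3)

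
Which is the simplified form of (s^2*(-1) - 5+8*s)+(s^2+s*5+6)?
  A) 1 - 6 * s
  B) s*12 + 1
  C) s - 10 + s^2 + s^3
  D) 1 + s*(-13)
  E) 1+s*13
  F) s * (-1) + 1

Adding the polynomials and combining like terms:
(s^2*(-1) - 5 + 8*s) + (s^2 + s*5 + 6)
= 1+s*13
E) 1+s*13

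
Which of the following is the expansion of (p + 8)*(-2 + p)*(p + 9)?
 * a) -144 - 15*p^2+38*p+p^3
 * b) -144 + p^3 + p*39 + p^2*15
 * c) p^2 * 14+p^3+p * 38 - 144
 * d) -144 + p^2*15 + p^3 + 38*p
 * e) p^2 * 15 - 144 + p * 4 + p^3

Expanding (p + 8)*(-2 + p)*(p + 9):
= -144 + p^2*15 + p^3 + 38*p
d) -144 + p^2*15 + p^3 + 38*p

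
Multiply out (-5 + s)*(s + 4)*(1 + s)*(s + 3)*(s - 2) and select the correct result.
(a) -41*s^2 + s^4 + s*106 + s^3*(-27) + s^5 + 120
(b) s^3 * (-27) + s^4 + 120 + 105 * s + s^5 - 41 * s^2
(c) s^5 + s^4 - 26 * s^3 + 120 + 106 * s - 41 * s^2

Expanding (-5 + s)*(s + 4)*(1 + s)*(s + 3)*(s - 2):
= -41*s^2 + s^4 + s*106 + s^3*(-27) + s^5 + 120
a) -41*s^2 + s^4 + s*106 + s^3*(-27) + s^5 + 120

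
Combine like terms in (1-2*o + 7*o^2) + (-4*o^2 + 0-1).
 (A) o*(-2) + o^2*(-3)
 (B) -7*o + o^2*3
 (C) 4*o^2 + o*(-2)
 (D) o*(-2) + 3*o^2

Adding the polynomials and combining like terms:
(1 - 2*o + 7*o^2) + (-4*o^2 + 0 - 1)
= o*(-2) + 3*o^2
D) o*(-2) + 3*o^2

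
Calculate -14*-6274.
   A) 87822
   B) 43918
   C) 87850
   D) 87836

-14 * -6274 = 87836
D) 87836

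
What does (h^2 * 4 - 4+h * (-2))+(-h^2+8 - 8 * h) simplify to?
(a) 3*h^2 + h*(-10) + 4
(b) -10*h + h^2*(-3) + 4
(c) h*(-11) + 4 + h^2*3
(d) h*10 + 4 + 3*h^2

Adding the polynomials and combining like terms:
(h^2*4 - 4 + h*(-2)) + (-h^2 + 8 - 8*h)
= 3*h^2 + h*(-10) + 4
a) 3*h^2 + h*(-10) + 4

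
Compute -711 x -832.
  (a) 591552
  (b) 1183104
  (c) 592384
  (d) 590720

-711 * -832 = 591552
a) 591552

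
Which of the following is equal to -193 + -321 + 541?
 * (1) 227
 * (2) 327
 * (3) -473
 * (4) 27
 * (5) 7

First: -193 + -321 = -514
Then: -514 + 541 = 27
4) 27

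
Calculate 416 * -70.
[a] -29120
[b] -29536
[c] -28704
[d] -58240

416 * -70 = -29120
a) -29120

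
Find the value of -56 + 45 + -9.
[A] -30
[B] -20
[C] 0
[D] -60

First: -56 + 45 = -11
Then: -11 + -9 = -20
B) -20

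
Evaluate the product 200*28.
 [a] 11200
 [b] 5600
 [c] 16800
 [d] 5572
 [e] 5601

200 * 28 = 5600
b) 5600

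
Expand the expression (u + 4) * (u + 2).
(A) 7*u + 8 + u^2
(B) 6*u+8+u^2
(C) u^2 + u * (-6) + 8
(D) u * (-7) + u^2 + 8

Expanding (u + 4) * (u + 2):
= 6*u+8+u^2
B) 6*u+8+u^2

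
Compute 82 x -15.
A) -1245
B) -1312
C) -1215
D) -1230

82 * -15 = -1230
D) -1230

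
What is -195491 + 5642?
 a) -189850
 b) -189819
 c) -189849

-195491 + 5642 = -189849
c) -189849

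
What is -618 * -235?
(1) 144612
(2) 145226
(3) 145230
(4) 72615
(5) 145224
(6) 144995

-618 * -235 = 145230
3) 145230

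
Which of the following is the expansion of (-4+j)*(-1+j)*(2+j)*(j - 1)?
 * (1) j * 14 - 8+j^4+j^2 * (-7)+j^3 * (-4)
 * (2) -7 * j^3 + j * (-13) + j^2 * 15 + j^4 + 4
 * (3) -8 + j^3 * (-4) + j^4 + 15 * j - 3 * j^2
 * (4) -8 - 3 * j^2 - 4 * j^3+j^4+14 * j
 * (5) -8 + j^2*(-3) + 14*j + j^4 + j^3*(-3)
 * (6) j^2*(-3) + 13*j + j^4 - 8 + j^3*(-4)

Expanding (-4+j)*(-1+j)*(2+j)*(j - 1):
= -8 - 3 * j^2 - 4 * j^3+j^4+14 * j
4) -8 - 3 * j^2 - 4 * j^3+j^4+14 * j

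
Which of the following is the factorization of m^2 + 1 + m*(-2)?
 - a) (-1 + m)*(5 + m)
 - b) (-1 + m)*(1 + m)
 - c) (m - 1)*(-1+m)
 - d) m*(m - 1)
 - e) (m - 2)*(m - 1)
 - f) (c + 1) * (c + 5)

We need to factor m^2 + 1 + m*(-2).
The factored form is (m - 1)*(-1+m).
c) (m - 1)*(-1+m)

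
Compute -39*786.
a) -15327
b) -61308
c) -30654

-39 * 786 = -30654
c) -30654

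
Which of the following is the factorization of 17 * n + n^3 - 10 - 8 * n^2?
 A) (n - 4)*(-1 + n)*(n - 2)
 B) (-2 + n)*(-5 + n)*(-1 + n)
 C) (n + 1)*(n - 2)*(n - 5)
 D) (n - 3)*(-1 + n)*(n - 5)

We need to factor 17 * n + n^3 - 10 - 8 * n^2.
The factored form is (-2 + n)*(-5 + n)*(-1 + n).
B) (-2 + n)*(-5 + n)*(-1 + n)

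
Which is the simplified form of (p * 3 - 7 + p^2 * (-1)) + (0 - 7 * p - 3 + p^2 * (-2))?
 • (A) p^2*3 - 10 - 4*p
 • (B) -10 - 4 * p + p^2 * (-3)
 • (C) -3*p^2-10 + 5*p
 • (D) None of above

Adding the polynomials and combining like terms:
(p*3 - 7 + p^2*(-1)) + (0 - 7*p - 3 + p^2*(-2))
= -10 - 4 * p + p^2 * (-3)
B) -10 - 4 * p + p^2 * (-3)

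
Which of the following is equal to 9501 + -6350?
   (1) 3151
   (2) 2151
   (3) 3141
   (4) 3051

9501 + -6350 = 3151
1) 3151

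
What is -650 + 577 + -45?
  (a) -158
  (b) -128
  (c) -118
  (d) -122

First: -650 + 577 = -73
Then: -73 + -45 = -118
c) -118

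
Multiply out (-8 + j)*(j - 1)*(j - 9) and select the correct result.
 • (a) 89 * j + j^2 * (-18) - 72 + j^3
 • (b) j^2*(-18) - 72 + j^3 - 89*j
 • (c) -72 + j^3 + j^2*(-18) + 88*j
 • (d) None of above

Expanding (-8 + j)*(j - 1)*(j - 9):
= 89 * j + j^2 * (-18) - 72 + j^3
a) 89 * j + j^2 * (-18) - 72 + j^3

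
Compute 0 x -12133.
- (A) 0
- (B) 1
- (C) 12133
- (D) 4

0 * -12133 = 0
A) 0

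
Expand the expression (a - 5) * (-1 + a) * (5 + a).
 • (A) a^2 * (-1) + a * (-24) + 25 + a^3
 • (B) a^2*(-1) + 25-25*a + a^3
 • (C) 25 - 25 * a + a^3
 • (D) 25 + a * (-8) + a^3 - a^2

Expanding (a - 5) * (-1 + a) * (5 + a):
= a^2*(-1) + 25-25*a + a^3
B) a^2*(-1) + 25-25*a + a^3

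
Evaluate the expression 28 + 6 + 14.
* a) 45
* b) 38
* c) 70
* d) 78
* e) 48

First: 28 + 6 = 34
Then: 34 + 14 = 48
e) 48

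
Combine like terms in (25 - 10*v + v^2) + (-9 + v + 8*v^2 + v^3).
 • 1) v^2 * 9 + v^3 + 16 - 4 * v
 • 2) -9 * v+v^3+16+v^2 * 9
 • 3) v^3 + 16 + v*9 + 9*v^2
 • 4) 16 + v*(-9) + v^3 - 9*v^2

Adding the polynomials and combining like terms:
(25 - 10*v + v^2) + (-9 + v + 8*v^2 + v^3)
= -9 * v+v^3+16+v^2 * 9
2) -9 * v+v^3+16+v^2 * 9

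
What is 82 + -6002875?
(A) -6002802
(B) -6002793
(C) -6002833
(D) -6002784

82 + -6002875 = -6002793
B) -6002793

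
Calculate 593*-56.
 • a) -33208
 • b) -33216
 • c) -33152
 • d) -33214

593 * -56 = -33208
a) -33208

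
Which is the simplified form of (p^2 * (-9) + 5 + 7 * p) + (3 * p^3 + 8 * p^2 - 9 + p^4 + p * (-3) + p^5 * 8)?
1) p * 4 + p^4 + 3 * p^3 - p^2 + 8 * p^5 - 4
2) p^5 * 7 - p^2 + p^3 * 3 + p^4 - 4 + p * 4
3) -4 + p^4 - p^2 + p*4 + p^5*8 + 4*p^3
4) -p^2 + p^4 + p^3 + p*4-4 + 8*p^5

Adding the polynomials and combining like terms:
(p^2*(-9) + 5 + 7*p) + (3*p^3 + 8*p^2 - 9 + p^4 + p*(-3) + p^5*8)
= p * 4 + p^4 + 3 * p^3 - p^2 + 8 * p^5 - 4
1) p * 4 + p^4 + 3 * p^3 - p^2 + 8 * p^5 - 4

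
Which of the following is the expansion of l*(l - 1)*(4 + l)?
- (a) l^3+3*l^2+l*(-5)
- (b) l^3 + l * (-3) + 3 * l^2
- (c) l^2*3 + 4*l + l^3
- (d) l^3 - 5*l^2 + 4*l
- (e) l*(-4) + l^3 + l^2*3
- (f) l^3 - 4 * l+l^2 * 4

Expanding l*(l - 1)*(4 + l):
= l*(-4) + l^3 + l^2*3
e) l*(-4) + l^3 + l^2*3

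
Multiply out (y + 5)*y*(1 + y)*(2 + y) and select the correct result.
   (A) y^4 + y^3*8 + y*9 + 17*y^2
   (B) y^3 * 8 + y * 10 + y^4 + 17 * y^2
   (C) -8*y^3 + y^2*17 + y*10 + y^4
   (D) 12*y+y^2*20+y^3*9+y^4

Expanding (y + 5)*y*(1 + y)*(2 + y):
= y^3 * 8 + y * 10 + y^4 + 17 * y^2
B) y^3 * 8 + y * 10 + y^4 + 17 * y^2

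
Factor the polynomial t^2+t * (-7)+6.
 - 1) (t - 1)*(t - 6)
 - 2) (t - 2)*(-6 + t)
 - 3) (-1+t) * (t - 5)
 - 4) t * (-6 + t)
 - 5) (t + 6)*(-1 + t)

We need to factor t^2+t * (-7)+6.
The factored form is (t - 1)*(t - 6).
1) (t - 1)*(t - 6)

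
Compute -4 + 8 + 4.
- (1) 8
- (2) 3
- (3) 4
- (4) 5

First: -4 + 8 = 4
Then: 4 + 4 = 8
1) 8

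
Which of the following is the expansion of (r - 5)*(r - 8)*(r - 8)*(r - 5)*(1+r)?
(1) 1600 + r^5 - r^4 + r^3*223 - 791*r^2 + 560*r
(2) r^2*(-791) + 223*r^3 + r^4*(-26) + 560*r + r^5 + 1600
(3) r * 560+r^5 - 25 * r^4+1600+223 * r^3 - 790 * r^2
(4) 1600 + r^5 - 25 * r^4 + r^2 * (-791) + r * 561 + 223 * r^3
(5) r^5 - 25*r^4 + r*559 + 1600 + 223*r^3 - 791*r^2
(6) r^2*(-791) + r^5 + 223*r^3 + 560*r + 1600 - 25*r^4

Expanding (r - 5)*(r - 8)*(r - 8)*(r - 5)*(1+r):
= r^2*(-791) + r^5 + 223*r^3 + 560*r + 1600 - 25*r^4
6) r^2*(-791) + r^5 + 223*r^3 + 560*r + 1600 - 25*r^4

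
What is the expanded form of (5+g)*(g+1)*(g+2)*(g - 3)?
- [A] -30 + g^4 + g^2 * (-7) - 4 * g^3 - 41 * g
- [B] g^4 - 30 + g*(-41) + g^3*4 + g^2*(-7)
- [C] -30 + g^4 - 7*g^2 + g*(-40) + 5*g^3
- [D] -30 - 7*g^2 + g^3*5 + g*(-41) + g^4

Expanding (5+g)*(g+1)*(g+2)*(g - 3):
= -30 - 7*g^2 + g^3*5 + g*(-41) + g^4
D) -30 - 7*g^2 + g^3*5 + g*(-41) + g^4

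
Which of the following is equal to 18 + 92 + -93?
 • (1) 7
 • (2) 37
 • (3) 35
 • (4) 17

First: 18 + 92 = 110
Then: 110 + -93 = 17
4) 17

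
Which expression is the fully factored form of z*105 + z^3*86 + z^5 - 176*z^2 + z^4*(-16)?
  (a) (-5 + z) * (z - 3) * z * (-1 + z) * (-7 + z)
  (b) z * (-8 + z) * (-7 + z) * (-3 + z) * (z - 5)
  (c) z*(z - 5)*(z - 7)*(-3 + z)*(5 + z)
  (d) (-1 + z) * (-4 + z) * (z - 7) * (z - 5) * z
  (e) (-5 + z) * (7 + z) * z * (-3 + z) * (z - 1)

We need to factor z*105 + z^3*86 + z^5 - 176*z^2 + z^4*(-16).
The factored form is (-5 + z) * (z - 3) * z * (-1 + z) * (-7 + z).
a) (-5 + z) * (z - 3) * z * (-1 + z) * (-7 + z)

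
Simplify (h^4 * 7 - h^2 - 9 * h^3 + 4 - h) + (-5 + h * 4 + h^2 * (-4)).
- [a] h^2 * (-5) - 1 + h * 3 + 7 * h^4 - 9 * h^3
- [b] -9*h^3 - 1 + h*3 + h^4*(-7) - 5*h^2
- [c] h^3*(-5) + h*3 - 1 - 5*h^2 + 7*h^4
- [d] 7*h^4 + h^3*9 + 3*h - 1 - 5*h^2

Adding the polynomials and combining like terms:
(h^4*7 - h^2 - 9*h^3 + 4 - h) + (-5 + h*4 + h^2*(-4))
= h^2 * (-5) - 1 + h * 3 + 7 * h^4 - 9 * h^3
a) h^2 * (-5) - 1 + h * 3 + 7 * h^4 - 9 * h^3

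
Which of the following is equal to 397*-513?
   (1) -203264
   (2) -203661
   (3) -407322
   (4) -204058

397 * -513 = -203661
2) -203661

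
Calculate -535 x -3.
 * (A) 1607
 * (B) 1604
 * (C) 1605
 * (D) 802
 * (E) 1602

-535 * -3 = 1605
C) 1605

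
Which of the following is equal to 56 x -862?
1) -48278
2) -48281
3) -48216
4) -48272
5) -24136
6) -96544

56 * -862 = -48272
4) -48272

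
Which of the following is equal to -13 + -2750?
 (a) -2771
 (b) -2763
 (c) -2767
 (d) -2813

-13 + -2750 = -2763
b) -2763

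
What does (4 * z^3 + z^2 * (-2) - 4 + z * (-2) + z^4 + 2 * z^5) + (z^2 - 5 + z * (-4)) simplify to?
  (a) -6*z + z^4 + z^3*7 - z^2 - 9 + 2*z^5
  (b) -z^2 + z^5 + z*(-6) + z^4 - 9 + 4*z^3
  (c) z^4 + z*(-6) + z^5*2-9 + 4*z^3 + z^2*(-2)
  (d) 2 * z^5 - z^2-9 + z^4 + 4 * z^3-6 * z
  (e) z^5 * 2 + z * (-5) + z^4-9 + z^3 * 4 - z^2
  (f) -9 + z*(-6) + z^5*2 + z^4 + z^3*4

Adding the polynomials and combining like terms:
(4*z^3 + z^2*(-2) - 4 + z*(-2) + z^4 + 2*z^5) + (z^2 - 5 + z*(-4))
= 2 * z^5 - z^2-9 + z^4 + 4 * z^3-6 * z
d) 2 * z^5 - z^2-9 + z^4 + 4 * z^3-6 * z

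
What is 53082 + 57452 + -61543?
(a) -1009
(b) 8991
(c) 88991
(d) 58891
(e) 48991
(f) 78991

First: 53082 + 57452 = 110534
Then: 110534 + -61543 = 48991
e) 48991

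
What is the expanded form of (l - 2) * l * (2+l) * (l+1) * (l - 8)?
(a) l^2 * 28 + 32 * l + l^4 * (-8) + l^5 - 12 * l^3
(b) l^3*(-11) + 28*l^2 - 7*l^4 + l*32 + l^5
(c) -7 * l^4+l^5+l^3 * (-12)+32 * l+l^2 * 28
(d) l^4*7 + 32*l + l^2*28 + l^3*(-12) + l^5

Expanding (l - 2) * l * (2+l) * (l+1) * (l - 8):
= -7 * l^4+l^5+l^3 * (-12)+32 * l+l^2 * 28
c) -7 * l^4+l^5+l^3 * (-12)+32 * l+l^2 * 28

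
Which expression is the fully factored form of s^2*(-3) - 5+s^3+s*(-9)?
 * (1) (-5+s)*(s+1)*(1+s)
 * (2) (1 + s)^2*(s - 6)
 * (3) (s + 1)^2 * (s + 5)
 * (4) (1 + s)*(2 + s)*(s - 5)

We need to factor s^2*(-3) - 5+s^3+s*(-9).
The factored form is (-5+s)*(s+1)*(1+s).
1) (-5+s)*(s+1)*(1+s)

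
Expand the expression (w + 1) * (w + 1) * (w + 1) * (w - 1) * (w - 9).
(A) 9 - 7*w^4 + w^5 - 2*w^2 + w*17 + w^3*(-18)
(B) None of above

Expanding (w + 1) * (w + 1) * (w + 1) * (w - 1) * (w - 9):
= 9 - 7*w^4 + w^5 - 2*w^2 + w*17 + w^3*(-18)
A) 9 - 7*w^4 + w^5 - 2*w^2 + w*17 + w^3*(-18)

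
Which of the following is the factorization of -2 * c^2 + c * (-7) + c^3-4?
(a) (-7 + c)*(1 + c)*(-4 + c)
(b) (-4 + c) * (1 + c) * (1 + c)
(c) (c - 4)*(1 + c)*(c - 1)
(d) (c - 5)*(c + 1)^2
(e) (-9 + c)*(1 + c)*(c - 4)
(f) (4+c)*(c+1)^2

We need to factor -2 * c^2 + c * (-7) + c^3-4.
The factored form is (-4 + c) * (1 + c) * (1 + c).
b) (-4 + c) * (1 + c) * (1 + c)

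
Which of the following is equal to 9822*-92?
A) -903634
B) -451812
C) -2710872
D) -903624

9822 * -92 = -903624
D) -903624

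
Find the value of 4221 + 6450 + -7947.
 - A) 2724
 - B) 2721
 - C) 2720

First: 4221 + 6450 = 10671
Then: 10671 + -7947 = 2724
A) 2724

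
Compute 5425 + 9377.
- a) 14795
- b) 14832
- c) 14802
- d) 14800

5425 + 9377 = 14802
c) 14802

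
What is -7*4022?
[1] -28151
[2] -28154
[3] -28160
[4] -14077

-7 * 4022 = -28154
2) -28154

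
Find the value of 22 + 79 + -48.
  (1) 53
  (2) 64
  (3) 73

First: 22 + 79 = 101
Then: 101 + -48 = 53
1) 53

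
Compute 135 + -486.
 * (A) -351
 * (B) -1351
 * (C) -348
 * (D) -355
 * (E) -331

135 + -486 = -351
A) -351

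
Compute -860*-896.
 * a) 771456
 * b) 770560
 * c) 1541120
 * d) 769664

-860 * -896 = 770560
b) 770560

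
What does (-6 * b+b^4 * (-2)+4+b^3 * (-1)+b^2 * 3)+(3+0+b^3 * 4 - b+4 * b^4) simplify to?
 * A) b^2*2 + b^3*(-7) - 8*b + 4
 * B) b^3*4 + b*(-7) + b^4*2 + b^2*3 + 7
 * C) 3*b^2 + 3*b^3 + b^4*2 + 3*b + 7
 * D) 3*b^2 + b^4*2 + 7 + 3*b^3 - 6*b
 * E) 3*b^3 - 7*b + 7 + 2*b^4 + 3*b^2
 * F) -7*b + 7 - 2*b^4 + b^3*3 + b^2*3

Adding the polynomials and combining like terms:
(-6*b + b^4*(-2) + 4 + b^3*(-1) + b^2*3) + (3 + 0 + b^3*4 - b + 4*b^4)
= 3*b^3 - 7*b + 7 + 2*b^4 + 3*b^2
E) 3*b^3 - 7*b + 7 + 2*b^4 + 3*b^2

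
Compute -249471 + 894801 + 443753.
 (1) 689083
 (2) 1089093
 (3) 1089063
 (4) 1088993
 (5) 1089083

First: -249471 + 894801 = 645330
Then: 645330 + 443753 = 1089083
5) 1089083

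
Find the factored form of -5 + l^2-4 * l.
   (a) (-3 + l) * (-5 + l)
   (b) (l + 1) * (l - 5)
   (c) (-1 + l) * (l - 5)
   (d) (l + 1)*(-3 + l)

We need to factor -5 + l^2-4 * l.
The factored form is (l + 1) * (l - 5).
b) (l + 1) * (l - 5)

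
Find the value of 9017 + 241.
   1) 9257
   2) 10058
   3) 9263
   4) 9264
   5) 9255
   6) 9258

9017 + 241 = 9258
6) 9258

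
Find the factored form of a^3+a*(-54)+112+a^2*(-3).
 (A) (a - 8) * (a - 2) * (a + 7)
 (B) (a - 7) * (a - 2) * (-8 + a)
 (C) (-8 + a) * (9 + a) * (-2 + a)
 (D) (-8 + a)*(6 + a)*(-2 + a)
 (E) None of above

We need to factor a^3+a*(-54)+112+a^2*(-3).
The factored form is (a - 8) * (a - 2) * (a + 7).
A) (a - 8) * (a - 2) * (a + 7)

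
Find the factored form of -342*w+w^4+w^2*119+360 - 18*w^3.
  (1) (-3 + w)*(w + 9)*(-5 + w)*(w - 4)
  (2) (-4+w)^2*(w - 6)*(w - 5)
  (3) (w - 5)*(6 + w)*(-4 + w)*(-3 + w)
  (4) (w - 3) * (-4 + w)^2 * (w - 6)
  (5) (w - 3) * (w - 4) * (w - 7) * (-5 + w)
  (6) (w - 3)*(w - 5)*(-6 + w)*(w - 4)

We need to factor -342*w+w^4+w^2*119+360 - 18*w^3.
The factored form is (w - 3)*(w - 5)*(-6 + w)*(w - 4).
6) (w - 3)*(w - 5)*(-6 + w)*(w - 4)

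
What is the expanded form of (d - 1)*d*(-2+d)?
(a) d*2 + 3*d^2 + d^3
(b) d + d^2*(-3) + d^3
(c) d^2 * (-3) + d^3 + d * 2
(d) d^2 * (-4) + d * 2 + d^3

Expanding (d - 1)*d*(-2+d):
= d^2 * (-3) + d^3 + d * 2
c) d^2 * (-3) + d^3 + d * 2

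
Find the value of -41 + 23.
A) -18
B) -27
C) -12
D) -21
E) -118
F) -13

-41 + 23 = -18
A) -18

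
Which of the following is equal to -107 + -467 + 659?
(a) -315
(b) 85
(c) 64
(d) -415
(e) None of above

First: -107 + -467 = -574
Then: -574 + 659 = 85
b) 85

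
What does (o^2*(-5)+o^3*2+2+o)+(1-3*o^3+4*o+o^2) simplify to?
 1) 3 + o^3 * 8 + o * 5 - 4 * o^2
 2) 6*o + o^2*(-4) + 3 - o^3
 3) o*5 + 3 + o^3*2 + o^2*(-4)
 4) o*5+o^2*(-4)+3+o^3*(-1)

Adding the polynomials and combining like terms:
(o^2*(-5) + o^3*2 + 2 + o) + (1 - 3*o^3 + 4*o + o^2)
= o*5+o^2*(-4)+3+o^3*(-1)
4) o*5+o^2*(-4)+3+o^3*(-1)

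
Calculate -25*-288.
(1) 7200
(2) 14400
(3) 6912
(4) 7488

-25 * -288 = 7200
1) 7200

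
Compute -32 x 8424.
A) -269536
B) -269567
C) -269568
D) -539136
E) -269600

-32 * 8424 = -269568
C) -269568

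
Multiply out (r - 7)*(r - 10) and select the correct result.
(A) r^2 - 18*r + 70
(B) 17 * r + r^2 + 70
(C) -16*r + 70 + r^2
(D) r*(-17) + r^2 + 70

Expanding (r - 7)*(r - 10):
= r*(-17) + r^2 + 70
D) r*(-17) + r^2 + 70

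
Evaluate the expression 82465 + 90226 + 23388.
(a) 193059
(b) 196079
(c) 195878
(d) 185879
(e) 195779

First: 82465 + 90226 = 172691
Then: 172691 + 23388 = 196079
b) 196079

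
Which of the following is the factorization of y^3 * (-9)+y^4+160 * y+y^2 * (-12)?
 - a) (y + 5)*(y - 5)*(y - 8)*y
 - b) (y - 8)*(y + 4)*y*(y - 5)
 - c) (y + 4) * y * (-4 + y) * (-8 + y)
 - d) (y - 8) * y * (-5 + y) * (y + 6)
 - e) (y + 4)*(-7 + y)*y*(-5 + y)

We need to factor y^3 * (-9)+y^4+160 * y+y^2 * (-12).
The factored form is (y - 8)*(y + 4)*y*(y - 5).
b) (y - 8)*(y + 4)*y*(y - 5)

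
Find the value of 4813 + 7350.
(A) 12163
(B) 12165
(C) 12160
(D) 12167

4813 + 7350 = 12163
A) 12163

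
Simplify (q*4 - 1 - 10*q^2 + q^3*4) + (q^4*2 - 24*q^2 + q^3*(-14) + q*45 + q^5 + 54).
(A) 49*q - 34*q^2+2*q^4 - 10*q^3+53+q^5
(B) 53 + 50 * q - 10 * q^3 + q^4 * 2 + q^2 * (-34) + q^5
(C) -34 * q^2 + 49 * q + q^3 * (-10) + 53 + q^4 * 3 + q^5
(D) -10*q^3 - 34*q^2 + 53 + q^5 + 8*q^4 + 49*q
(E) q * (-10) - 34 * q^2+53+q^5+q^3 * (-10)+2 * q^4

Adding the polynomials and combining like terms:
(q*4 - 1 - 10*q^2 + q^3*4) + (q^4*2 - 24*q^2 + q^3*(-14) + q*45 + q^5 + 54)
= 49*q - 34*q^2+2*q^4 - 10*q^3+53+q^5
A) 49*q - 34*q^2+2*q^4 - 10*q^3+53+q^5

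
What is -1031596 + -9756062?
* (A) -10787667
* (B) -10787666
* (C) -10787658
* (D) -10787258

-1031596 + -9756062 = -10787658
C) -10787658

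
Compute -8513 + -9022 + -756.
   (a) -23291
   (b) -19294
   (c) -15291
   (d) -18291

First: -8513 + -9022 = -17535
Then: -17535 + -756 = -18291
d) -18291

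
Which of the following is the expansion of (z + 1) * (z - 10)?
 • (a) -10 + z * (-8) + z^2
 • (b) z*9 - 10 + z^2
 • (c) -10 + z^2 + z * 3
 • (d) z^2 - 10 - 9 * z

Expanding (z + 1) * (z - 10):
= z^2 - 10 - 9 * z
d) z^2 - 10 - 9 * z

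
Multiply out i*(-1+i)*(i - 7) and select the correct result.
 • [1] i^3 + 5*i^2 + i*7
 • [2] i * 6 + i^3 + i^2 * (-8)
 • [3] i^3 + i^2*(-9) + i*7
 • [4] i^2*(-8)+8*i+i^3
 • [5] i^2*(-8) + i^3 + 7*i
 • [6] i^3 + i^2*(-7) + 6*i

Expanding i*(-1+i)*(i - 7):
= i^2*(-8) + i^3 + 7*i
5) i^2*(-8) + i^3 + 7*i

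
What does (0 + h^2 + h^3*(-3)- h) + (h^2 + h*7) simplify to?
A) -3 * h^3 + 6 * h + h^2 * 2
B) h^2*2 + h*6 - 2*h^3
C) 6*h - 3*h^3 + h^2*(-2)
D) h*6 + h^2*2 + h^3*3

Adding the polynomials and combining like terms:
(0 + h^2 + h^3*(-3) - h) + (h^2 + h*7)
= -3 * h^3 + 6 * h + h^2 * 2
A) -3 * h^3 + 6 * h + h^2 * 2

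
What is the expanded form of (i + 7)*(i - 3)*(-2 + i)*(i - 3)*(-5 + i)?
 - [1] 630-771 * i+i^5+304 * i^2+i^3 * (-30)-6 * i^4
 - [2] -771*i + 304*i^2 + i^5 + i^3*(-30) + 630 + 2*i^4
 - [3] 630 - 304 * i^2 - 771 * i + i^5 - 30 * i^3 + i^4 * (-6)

Expanding (i + 7)*(i - 3)*(-2 + i)*(i - 3)*(-5 + i):
= 630-771 * i+i^5+304 * i^2+i^3 * (-30)-6 * i^4
1) 630-771 * i+i^5+304 * i^2+i^3 * (-30)-6 * i^4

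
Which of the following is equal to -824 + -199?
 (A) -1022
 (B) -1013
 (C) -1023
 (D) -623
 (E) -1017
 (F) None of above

-824 + -199 = -1023
C) -1023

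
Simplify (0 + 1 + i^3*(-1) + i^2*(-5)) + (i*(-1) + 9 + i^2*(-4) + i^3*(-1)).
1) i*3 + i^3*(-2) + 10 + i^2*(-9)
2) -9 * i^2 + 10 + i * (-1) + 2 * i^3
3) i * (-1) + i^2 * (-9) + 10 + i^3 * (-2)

Adding the polynomials and combining like terms:
(0 + 1 + i^3*(-1) + i^2*(-5)) + (i*(-1) + 9 + i^2*(-4) + i^3*(-1))
= i * (-1) + i^2 * (-9) + 10 + i^3 * (-2)
3) i * (-1) + i^2 * (-9) + 10 + i^3 * (-2)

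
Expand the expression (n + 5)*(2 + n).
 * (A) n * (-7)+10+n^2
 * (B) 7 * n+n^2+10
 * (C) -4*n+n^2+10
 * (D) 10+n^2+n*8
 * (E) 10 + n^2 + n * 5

Expanding (n + 5)*(2 + n):
= 7 * n+n^2+10
B) 7 * n+n^2+10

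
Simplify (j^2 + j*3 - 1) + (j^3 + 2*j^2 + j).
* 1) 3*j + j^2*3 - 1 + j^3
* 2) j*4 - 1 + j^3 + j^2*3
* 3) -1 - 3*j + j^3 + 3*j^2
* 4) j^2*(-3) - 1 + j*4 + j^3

Adding the polynomials and combining like terms:
(j^2 + j*3 - 1) + (j^3 + 2*j^2 + j)
= j*4 - 1 + j^3 + j^2*3
2) j*4 - 1 + j^3 + j^2*3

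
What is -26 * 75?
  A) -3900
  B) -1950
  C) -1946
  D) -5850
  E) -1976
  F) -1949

-26 * 75 = -1950
B) -1950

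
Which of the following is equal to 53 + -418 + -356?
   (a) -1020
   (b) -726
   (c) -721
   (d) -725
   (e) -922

First: 53 + -418 = -365
Then: -365 + -356 = -721
c) -721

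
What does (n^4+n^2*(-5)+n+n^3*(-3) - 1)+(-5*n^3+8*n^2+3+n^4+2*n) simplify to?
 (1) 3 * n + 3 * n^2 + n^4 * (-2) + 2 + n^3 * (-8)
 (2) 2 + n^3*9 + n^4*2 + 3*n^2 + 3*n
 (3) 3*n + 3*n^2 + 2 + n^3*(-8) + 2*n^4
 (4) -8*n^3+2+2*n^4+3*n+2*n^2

Adding the polynomials and combining like terms:
(n^4 + n^2*(-5) + n + n^3*(-3) - 1) + (-5*n^3 + 8*n^2 + 3 + n^4 + 2*n)
= 3*n + 3*n^2 + 2 + n^3*(-8) + 2*n^4
3) 3*n + 3*n^2 + 2 + n^3*(-8) + 2*n^4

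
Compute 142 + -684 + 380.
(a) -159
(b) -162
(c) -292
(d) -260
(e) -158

First: 142 + -684 = -542
Then: -542 + 380 = -162
b) -162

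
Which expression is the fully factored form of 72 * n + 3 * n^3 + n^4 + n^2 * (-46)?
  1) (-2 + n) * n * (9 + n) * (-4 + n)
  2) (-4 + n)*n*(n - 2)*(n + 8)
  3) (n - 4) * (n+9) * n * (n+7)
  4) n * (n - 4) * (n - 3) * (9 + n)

We need to factor 72 * n + 3 * n^3 + n^4 + n^2 * (-46).
The factored form is (-2 + n) * n * (9 + n) * (-4 + n).
1) (-2 + n) * n * (9 + n) * (-4 + n)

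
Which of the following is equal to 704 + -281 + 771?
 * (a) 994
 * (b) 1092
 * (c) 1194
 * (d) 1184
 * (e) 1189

First: 704 + -281 = 423
Then: 423 + 771 = 1194
c) 1194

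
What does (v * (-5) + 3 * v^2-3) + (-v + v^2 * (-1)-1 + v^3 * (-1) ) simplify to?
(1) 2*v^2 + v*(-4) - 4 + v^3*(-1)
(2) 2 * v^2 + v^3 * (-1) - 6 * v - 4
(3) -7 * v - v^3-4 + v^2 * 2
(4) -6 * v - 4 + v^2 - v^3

Adding the polynomials and combining like terms:
(v*(-5) + 3*v^2 - 3) + (-v + v^2*(-1) - 1 + v^3*(-1))
= 2 * v^2 + v^3 * (-1) - 6 * v - 4
2) 2 * v^2 + v^3 * (-1) - 6 * v - 4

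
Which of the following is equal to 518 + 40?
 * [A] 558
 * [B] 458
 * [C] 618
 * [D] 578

518 + 40 = 558
A) 558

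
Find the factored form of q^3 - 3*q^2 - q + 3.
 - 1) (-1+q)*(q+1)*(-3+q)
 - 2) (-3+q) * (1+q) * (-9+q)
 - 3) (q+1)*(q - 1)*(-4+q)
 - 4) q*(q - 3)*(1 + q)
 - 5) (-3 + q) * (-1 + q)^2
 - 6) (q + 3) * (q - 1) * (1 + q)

We need to factor q^3 - 3*q^2 - q + 3.
The factored form is (-1+q)*(q+1)*(-3+q).
1) (-1+q)*(q+1)*(-3+q)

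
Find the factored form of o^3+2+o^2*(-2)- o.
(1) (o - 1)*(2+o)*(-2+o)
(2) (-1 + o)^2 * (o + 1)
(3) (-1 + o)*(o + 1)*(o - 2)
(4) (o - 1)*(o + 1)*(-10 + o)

We need to factor o^3+2+o^2*(-2)- o.
The factored form is (-1 + o)*(o + 1)*(o - 2).
3) (-1 + o)*(o + 1)*(o - 2)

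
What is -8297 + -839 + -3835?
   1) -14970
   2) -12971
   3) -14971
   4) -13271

First: -8297 + -839 = -9136
Then: -9136 + -3835 = -12971
2) -12971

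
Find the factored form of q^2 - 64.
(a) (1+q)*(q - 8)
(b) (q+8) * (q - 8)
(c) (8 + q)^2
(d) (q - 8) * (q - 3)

We need to factor q^2 - 64.
The factored form is (q+8) * (q - 8).
b) (q+8) * (q - 8)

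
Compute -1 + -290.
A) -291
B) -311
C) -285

-1 + -290 = -291
A) -291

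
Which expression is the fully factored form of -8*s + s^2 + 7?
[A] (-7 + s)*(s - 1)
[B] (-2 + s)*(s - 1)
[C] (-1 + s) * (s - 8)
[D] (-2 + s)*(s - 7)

We need to factor -8*s + s^2 + 7.
The factored form is (-7 + s)*(s - 1).
A) (-7 + s)*(s - 1)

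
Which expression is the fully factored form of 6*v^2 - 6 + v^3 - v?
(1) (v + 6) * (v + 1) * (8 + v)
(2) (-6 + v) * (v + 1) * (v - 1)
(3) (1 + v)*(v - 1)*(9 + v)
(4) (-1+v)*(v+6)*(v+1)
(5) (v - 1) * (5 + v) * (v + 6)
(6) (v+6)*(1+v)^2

We need to factor 6*v^2 - 6 + v^3 - v.
The factored form is (-1+v)*(v+6)*(v+1).
4) (-1+v)*(v+6)*(v+1)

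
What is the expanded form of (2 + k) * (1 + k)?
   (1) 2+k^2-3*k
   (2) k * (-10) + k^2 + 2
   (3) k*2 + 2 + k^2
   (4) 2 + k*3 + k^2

Expanding (2 + k) * (1 + k):
= 2 + k*3 + k^2
4) 2 + k*3 + k^2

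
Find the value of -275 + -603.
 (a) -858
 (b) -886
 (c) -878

-275 + -603 = -878
c) -878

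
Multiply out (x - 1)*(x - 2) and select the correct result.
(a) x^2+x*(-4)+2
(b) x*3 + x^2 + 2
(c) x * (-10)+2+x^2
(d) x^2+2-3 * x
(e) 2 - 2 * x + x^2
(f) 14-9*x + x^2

Expanding (x - 1)*(x - 2):
= x^2+2-3 * x
d) x^2+2-3 * x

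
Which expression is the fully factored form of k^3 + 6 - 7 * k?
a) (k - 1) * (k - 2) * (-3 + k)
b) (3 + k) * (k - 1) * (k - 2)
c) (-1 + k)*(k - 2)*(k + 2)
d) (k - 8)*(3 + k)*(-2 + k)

We need to factor k^3 + 6 - 7 * k.
The factored form is (3 + k) * (k - 1) * (k - 2).
b) (3 + k) * (k - 1) * (k - 2)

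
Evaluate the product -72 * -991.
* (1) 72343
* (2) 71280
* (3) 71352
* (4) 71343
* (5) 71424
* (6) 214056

-72 * -991 = 71352
3) 71352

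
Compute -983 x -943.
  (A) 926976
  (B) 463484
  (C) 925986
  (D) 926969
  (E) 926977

-983 * -943 = 926969
D) 926969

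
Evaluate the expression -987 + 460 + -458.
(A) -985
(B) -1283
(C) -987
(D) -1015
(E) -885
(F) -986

First: -987 + 460 = -527
Then: -527 + -458 = -985
A) -985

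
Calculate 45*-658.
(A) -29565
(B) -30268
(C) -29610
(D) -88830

45 * -658 = -29610
C) -29610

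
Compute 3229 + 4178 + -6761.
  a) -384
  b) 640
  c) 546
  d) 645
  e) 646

First: 3229 + 4178 = 7407
Then: 7407 + -6761 = 646
e) 646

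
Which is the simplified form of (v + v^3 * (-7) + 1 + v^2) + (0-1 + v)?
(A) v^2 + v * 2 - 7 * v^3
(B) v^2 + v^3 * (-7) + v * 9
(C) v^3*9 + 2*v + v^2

Adding the polynomials and combining like terms:
(v + v^3*(-7) + 1 + v^2) + (0 - 1 + v)
= v^2 + v * 2 - 7 * v^3
A) v^2 + v * 2 - 7 * v^3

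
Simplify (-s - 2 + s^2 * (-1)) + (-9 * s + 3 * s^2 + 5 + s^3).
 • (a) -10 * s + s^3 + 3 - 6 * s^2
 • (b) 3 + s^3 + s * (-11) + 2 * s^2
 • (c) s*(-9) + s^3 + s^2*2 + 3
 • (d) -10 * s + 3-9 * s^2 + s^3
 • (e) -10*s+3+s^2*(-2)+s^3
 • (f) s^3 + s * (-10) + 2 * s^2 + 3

Adding the polynomials and combining like terms:
(-s - 2 + s^2*(-1)) + (-9*s + 3*s^2 + 5 + s^3)
= s^3 + s * (-10) + 2 * s^2 + 3
f) s^3 + s * (-10) + 2 * s^2 + 3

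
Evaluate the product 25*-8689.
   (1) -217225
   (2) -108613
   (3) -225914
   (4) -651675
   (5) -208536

25 * -8689 = -217225
1) -217225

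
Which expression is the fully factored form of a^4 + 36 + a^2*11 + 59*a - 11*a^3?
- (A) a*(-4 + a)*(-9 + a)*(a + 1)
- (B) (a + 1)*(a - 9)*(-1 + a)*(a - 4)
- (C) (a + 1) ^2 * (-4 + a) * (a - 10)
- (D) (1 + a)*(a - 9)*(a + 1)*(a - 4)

We need to factor a^4 + 36 + a^2*11 + 59*a - 11*a^3.
The factored form is (1 + a)*(a - 9)*(a + 1)*(a - 4).
D) (1 + a)*(a - 9)*(a + 1)*(a - 4)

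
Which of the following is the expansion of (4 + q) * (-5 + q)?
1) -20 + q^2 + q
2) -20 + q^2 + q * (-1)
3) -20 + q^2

Expanding (4 + q) * (-5 + q):
= -20 + q^2 + q * (-1)
2) -20 + q^2 + q * (-1)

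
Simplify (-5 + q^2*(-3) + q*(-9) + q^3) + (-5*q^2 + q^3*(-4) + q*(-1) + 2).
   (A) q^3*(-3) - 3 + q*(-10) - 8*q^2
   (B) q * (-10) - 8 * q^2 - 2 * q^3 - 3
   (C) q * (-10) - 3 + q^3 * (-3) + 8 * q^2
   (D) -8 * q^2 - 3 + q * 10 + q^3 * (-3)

Adding the polynomials and combining like terms:
(-5 + q^2*(-3) + q*(-9) + q^3) + (-5*q^2 + q^3*(-4) + q*(-1) + 2)
= q^3*(-3) - 3 + q*(-10) - 8*q^2
A) q^3*(-3) - 3 + q*(-10) - 8*q^2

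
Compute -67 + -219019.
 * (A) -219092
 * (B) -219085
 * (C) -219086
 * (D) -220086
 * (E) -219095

-67 + -219019 = -219086
C) -219086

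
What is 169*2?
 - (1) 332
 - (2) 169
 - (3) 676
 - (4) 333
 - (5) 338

169 * 2 = 338
5) 338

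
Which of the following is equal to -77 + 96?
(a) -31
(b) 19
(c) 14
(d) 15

-77 + 96 = 19
b) 19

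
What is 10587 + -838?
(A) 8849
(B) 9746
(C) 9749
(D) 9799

10587 + -838 = 9749
C) 9749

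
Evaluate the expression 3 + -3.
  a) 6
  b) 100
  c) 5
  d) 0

3 + -3 = 0
d) 0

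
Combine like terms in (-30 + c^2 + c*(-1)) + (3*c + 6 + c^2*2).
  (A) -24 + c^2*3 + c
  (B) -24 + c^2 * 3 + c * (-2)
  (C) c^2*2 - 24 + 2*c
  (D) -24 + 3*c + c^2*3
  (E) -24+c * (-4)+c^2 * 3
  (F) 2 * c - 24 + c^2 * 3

Adding the polynomials and combining like terms:
(-30 + c^2 + c*(-1)) + (3*c + 6 + c^2*2)
= 2 * c - 24 + c^2 * 3
F) 2 * c - 24 + c^2 * 3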